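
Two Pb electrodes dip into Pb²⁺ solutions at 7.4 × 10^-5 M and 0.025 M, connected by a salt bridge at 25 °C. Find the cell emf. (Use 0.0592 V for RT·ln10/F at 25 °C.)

0.075 V

Both half-cells are Pb²⁺/Pb, so E°_cell = 0. The concentrated side is the cathode; the cell reaction moves Pb²⁺ from high to low concentration with n = 2.
Q = [Pb²⁺]_dilute/[Pb²⁺]_conc = 7.4 × 10^-5/0.025 = 0.00296.
E = 0 − (0.0592/2) log Q = −(0.0592/2)(-2.529) = 0.0749 V.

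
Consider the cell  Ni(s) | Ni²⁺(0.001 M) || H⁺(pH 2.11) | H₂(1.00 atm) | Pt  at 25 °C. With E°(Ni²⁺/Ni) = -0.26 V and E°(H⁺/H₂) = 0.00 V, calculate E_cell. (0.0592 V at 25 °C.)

The hydrogen couple is the cathode, so E°_cell = 0.26 V; n = 2.
[H⁺] = 10^(−2.11) = 0.0078 M, and Q = [Ni²⁺]·P(H₂) / [H⁺]^2 = 16.6.
E = E° − (0.0592/2) log Q = 0.26 − (0.0592/2)(1.220) = 0.224 V.

0.22 V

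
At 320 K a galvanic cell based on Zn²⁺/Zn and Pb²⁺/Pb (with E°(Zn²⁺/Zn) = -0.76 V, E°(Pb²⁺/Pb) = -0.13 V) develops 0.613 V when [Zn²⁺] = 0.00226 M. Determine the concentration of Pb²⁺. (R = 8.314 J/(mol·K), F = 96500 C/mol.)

6.6 × 10^-4 M

From the Nernst equation, ln Q = nF(E° − E)/RT = 2×96500×(0.63 − 0.613)/(8.314×320) = 1.233, so Q = 3.43.
With Q = [Zn²⁺]/[Pb²⁺] and the known concentrations, [Pb²⁺] in the denominator gives [Pb²⁺] = 6.6 × 10^-4 M.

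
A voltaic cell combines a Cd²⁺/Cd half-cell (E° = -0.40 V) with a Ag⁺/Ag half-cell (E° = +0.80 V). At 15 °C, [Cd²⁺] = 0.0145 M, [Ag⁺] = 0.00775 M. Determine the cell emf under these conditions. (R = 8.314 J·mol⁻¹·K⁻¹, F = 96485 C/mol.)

1.13 V

The Ag⁺/Ag couple has the higher reduction potential and acts as the cathode, so E°_cell = +0.80 − (-0.40) = 1.20 V.
Balancing electrons gives n = 2; the reaction quotient is Q = [Cd²⁺]/[Ag⁺]^2 = 241.
E = E° − (RT/nF) ln Q = 1.20 − (8.314×288)/(2×96485) × (5.487) = 1.200 − 0.068 = 1.132 V.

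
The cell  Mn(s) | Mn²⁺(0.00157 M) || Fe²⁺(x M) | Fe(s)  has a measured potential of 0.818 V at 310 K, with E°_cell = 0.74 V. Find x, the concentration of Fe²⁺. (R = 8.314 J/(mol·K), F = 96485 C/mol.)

0.54 M

From the Nernst equation, ln Q = nF(E° − E)/RT = 2×96485×(0.74 − 0.818)/(8.314×310) = -5.840, so Q = 0.00291.
With Q = [Mn²⁺]/[Fe²⁺] and the known concentrations, [Fe²⁺] in the denominator gives [Fe²⁺] = 0.54 M.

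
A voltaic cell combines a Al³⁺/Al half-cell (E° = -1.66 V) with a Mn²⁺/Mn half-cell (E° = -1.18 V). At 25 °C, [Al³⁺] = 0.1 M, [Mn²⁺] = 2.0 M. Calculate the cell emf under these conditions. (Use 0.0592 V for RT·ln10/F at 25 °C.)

The Mn²⁺/Mn couple has the higher reduction potential and acts as the cathode, so E°_cell = -1.18 − (-1.66) = 0.48 V.
Balancing electrons gives n = 6; the reaction quotient is Q = [Al³⁺]^2/[Mn²⁺]^3 = 0.00125.
At 25 °C, E = E° − (0.0592/n) log Q = 0.48 − (0.0592/6)(-2.903) = 0.480 + 0.029 = 0.509 V.

0.509 V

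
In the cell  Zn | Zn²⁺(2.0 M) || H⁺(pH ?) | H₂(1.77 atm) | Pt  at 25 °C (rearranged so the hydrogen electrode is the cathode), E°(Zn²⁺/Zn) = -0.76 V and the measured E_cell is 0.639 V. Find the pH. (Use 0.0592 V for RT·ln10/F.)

pH = 1.77

E°_cell = 0.76 V and n = 2.
log Q = n(E° − E)/0.0592 = 2×(0.76 − 0.639)/0.0592 = 4.088.
With Q = [Zn²⁺]·P(H₂) / [H⁺]^2, solving for [H⁺] gives log[H⁺] = -1.769, so pH = 1.77.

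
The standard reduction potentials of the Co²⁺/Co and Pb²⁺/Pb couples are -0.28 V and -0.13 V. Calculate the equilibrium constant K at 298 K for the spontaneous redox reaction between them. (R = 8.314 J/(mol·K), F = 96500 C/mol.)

E°_cell = -0.13 − (-0.28) = 0.15 V, with n = 2 electrons transferred.
At equilibrium E = 0, so the Nernst equation gives ln K = nFE°/RT = (2)(96500)(0.15)/((8.314)(298)) = 11.68.
K = e^11.68 = 1.2 × 10^5.

1.2 × 10^5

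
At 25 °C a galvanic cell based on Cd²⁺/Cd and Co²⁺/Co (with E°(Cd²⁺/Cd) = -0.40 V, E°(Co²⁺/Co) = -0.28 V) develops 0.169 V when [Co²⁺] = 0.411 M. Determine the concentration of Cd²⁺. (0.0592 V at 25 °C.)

0.0091 M

From the Nernst equation, log Q = n(E° − E)/0.0592 = 2(0.12 − 0.169)/0.0592 = -1.655, so Q = 0.0221.
With Q = [Cd²⁺]/[Co²⁺] and the known concentrations, [Cd²⁺] in the numerator gives [Cd²⁺] = 0.0091 M.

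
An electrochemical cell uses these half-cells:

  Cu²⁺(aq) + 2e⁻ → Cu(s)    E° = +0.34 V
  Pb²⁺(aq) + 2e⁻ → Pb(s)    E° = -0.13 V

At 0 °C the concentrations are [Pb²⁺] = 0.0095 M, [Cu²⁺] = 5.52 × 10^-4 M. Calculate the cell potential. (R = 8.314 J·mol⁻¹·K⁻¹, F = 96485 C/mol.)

The Cu²⁺/Cu couple has the higher reduction potential and acts as the cathode, so E°_cell = +0.34 − (-0.13) = 0.47 V.
Balancing electrons gives n = 2; the reaction quotient is Q = [Pb²⁺]/[Cu²⁺] = 17.2.
E = E° − (RT/nF) ln Q = 0.47 − (8.314×273)/(2×96485) × (2.845) = 0.470 − 0.033 = 0.437 V.

0.437 V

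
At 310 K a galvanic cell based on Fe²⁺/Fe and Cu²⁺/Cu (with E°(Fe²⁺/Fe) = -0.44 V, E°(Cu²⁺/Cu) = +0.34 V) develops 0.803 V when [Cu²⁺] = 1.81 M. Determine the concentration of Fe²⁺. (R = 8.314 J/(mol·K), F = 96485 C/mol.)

0.32 M

From the Nernst equation, ln Q = nF(E° − E)/RT = 2×96485×(0.78 − 0.803)/(8.314×310) = -1.722, so Q = 0.179.
With Q = [Fe²⁺]/[Cu²⁺] and the known concentrations, [Fe²⁺] in the numerator gives [Fe²⁺] = 0.32 M.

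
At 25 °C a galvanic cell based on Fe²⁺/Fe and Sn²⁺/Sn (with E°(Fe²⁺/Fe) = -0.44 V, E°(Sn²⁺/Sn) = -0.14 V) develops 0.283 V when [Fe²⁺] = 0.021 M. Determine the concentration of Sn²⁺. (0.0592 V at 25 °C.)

0.0056 M

From the Nernst equation, log Q = n(E° − E)/0.0592 = 2(0.30 − 0.283)/0.0592 = 0.574, so Q = 3.75.
With Q = [Fe²⁺]/[Sn²⁺] and the known concentrations, [Sn²⁺] in the denominator gives [Sn²⁺] = 0.0056 M.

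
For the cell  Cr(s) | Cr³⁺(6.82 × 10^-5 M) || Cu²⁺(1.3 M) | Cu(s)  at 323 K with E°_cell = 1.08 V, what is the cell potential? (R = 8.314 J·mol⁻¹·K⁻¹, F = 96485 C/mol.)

1.17 V

Balancing electrons gives n = 6; the reaction quotient is Q = [Cr³⁺]^2/[Cu²⁺]^3 = 2.12 × 10^-9.
E = E° − (RT/nF) ln Q = 1.08 − (8.314×323)/(6×96485) × (-19.973) = 1.080 + 0.093 = 1.173 V.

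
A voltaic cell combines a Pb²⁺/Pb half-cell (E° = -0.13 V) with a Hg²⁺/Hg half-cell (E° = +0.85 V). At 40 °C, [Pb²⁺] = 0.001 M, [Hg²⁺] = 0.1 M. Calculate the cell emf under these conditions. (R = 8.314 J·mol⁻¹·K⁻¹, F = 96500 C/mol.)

1.04 V

The Hg²⁺/Hg couple has the higher reduction potential and acts as the cathode, so E°_cell = +0.85 − (-0.13) = 0.98 V.
Balancing electrons gives n = 2; the reaction quotient is Q = [Pb²⁺]/[Hg²⁺] = 0.0100.
E = E° − (RT/nF) ln Q = 0.98 − (8.314×313)/(2×96500) × (-4.605) = 0.980 + 0.062 = 1.042 V.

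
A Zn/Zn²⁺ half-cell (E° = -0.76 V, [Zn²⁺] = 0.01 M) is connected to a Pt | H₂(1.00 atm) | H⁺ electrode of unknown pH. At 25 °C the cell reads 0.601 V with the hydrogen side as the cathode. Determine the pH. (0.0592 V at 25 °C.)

E°_cell = 0.76 V and n = 2.
log Q = n(E° − E)/0.0592 = 2×(0.76 − 0.601)/0.0592 = 5.372.
With Q = [Zn²⁺]·P(H₂) / [H⁺]^2, solving for [H⁺] gives log[H⁺] = -3.686, so pH = 3.69.

pH = 3.69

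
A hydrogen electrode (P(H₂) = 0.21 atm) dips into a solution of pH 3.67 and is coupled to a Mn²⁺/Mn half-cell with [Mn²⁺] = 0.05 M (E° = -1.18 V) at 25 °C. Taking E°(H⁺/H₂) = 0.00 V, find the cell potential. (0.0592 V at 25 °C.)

The hydrogen couple is the cathode, so E°_cell = 1.18 V; n = 2.
[H⁺] = 10^(−3.67) = 2.1 × 10^-4 M, and Q = [Mn²⁺]·P(H₂) / [H⁺]^2 = 2.3 × 10^5.
E = E° − (0.0592/2) log Q = 1.18 − (0.0592/2)(5.361) = 1.021 V.

1.02 V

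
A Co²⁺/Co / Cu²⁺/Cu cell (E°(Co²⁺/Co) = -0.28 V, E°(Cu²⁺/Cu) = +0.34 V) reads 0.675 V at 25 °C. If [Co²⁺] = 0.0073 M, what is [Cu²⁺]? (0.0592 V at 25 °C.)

From the Nernst equation, log Q = n(E° − E)/0.0592 = 2(0.62 − 0.675)/0.0592 = -1.858, so Q = 0.0139.
With Q = [Co²⁺]/[Cu²⁺] and the known concentrations, [Cu²⁺] in the denominator gives [Cu²⁺] = 0.53 M.

0.53 M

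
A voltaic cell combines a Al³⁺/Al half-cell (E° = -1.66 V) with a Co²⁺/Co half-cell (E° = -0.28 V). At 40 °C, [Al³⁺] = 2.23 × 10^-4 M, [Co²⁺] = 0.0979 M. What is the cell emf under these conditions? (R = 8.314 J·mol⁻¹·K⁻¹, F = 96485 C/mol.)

1.42 V

The Co²⁺/Co couple has the higher reduction potential and acts as the cathode, so E°_cell = -0.28 − (-1.66) = 1.38 V.
Balancing electrons gives n = 6; the reaction quotient is Q = [Al³⁺]^2/[Co²⁺]^3 = 5.3 × 10^-5.
E = E° − (RT/nF) ln Q = 1.38 − (8.314×313)/(6×96485) × (-9.845) = 1.380 + 0.044 = 1.424 V.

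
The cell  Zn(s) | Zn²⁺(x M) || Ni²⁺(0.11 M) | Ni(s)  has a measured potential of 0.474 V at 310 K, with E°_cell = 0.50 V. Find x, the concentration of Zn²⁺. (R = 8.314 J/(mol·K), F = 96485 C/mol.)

0.77 M

From the Nernst equation, ln Q = nF(E° − E)/RT = 2×96485×(0.50 − 0.474)/(8.314×310) = 1.947, so Q = 7.01.
With Q = [Zn²⁺]/[Ni²⁺] and the known concentrations, [Zn²⁺] in the numerator gives [Zn²⁺] = 0.77 M.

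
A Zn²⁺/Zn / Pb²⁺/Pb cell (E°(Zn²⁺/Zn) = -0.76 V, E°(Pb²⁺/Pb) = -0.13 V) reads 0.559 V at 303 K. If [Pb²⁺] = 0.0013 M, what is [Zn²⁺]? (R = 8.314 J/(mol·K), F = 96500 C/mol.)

From the Nernst equation, ln Q = nF(E° − E)/RT = 2×96500×(0.63 − 0.559)/(8.314×303) = 5.440, so Q = 230.
With Q = [Zn²⁺]/[Pb²⁺] and the known concentrations, [Zn²⁺] in the numerator gives [Zn²⁺] = 0.3 M.

0.3 M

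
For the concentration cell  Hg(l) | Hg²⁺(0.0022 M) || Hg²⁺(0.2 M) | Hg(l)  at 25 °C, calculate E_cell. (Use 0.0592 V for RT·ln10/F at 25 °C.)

Both half-cells are Hg²⁺/Hg, so E°_cell = 0. The concentrated side is the cathode; the cell reaction moves Hg²⁺ from high to low concentration with n = 2.
Q = [Hg²⁺]_dilute/[Hg²⁺]_conc = 0.0022/0.2 = 0.0110.
E = 0 − (0.0592/2) log Q = −(0.0592/2)(-1.959) = 0.0580 V.

0.058 V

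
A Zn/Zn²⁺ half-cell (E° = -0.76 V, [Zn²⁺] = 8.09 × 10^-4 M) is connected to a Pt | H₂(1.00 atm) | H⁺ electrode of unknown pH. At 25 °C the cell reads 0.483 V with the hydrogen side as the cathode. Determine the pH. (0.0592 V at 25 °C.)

E°_cell = 0.76 V and n = 2.
log Q = n(E° − E)/0.0592 = 2×(0.76 − 0.483)/0.0592 = 9.358.
With Q = [Zn²⁺]·P(H₂) / [H⁺]^2, solving for [H⁺] gives log[H⁺] = -6.225, so pH = 6.23.

pH = 6.23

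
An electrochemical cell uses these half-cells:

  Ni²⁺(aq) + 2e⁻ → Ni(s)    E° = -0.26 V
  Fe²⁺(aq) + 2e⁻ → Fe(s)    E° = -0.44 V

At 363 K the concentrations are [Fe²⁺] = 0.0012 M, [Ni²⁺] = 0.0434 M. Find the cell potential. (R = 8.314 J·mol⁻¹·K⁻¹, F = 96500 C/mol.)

0.236 V

The Ni²⁺/Ni couple has the higher reduction potential and acts as the cathode, so E°_cell = -0.26 − (-0.44) = 0.18 V.
Balancing electrons gives n = 2; the reaction quotient is Q = [Fe²⁺]/[Ni²⁺] = 0.0276.
E = E° − (RT/nF) ln Q = 0.18 − (8.314×363)/(2×96500) × (-3.588) = 0.180 + 0.056 = 0.236 V.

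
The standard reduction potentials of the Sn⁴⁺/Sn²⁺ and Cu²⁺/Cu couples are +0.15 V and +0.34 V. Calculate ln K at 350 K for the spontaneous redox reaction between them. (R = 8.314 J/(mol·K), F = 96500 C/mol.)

ln K = 12.6

E°_cell = +0.34 − (+0.15) = 0.19 V, with n = 2 electrons transferred.
At equilibrium E = 0, so the Nernst equation gives ln K = nFE°/RT = (2)(96500)(0.19)/((8.314)(350)) = 12.60.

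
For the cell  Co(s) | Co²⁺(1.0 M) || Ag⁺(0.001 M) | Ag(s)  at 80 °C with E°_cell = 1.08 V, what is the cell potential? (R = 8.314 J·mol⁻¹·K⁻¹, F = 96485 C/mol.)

Balancing electrons gives n = 2; the reaction quotient is Q = [Co²⁺]/[Ag⁺]^2 = 1 × 10^6.
E = E° − (RT/nF) ln Q = 1.08 − (8.314×353)/(2×96485) × (13.816) = 1.080 − 0.210 = 0.870 V.

0.870 V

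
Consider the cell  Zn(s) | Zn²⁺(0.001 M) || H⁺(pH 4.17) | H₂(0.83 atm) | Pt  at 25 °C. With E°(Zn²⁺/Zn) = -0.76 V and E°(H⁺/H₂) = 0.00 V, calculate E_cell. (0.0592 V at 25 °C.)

0.60 V

The hydrogen couple is the cathode, so E°_cell = 0.76 V; n = 2.
[H⁺] = 10^(−4.17) = 6.8 × 10^-5 M, and Q = [Zn²⁺]·P(H₂) / [H⁺]^2 = 1.82 × 10^5.
E = E° − (0.0592/2) log Q = 0.76 − (0.0592/2)(5.259) = 0.604 V.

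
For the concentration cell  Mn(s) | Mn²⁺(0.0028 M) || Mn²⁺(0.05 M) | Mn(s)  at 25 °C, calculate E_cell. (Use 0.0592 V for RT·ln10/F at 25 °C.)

Both half-cells are Mn²⁺/Mn, so E°_cell = 0. The concentrated side is the cathode; the cell reaction moves Mn²⁺ from high to low concentration with n = 2.
Q = [Mn²⁺]_dilute/[Mn²⁺]_conc = 0.0028/0.05 = 0.0560.
E = 0 − (0.0592/2) log Q = −(0.0592/2)(-1.252) = 0.0371 V.

0.037 V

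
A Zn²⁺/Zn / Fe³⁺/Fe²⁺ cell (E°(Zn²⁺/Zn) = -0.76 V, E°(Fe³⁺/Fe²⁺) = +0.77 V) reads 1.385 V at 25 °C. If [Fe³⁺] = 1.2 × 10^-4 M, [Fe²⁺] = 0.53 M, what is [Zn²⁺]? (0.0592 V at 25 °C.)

0.0041 M

From the Nernst equation, log Q = n(E° − E)/0.0592 = 2(1.53 − 1.385)/0.0592 = 4.899, so Q = 7.92 × 10^4.
With Q = [Zn²⁺]·[Fe²⁺]^2/[Fe³⁺]^2 and the known concentrations, [Zn²⁺] in the numerator gives [Zn²⁺] = 0.0041 M.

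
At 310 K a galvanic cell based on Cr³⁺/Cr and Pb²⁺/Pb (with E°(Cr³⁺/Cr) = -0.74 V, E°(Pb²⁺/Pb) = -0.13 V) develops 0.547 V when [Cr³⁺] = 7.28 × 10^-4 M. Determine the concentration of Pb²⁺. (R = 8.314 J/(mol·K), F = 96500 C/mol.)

From the Nernst equation, ln Q = nF(E° − E)/RT = 6×96500×(0.61 − 0.547)/(8.314×310) = 14.153, so Q = 1.4 × 10^6.
With Q = [Cr³⁺]^2/[Pb²⁺]^3 and the known concentrations, [Pb²⁺]^3 in the denominator gives [Pb²⁺] = 7.2 × 10^-5 M.

7.2 × 10^-5 M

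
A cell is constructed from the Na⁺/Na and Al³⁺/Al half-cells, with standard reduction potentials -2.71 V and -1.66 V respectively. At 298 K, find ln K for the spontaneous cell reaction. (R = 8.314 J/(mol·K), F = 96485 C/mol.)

E°_cell = -1.66 − (-2.71) = 1.05 V, with n = 3 electrons transferred.
At equilibrium E = 0, so the Nernst equation gives ln K = nFE°/RT = (3)(96485)(1.05)/((8.314)(298)) = 122.67.

ln K = 122.7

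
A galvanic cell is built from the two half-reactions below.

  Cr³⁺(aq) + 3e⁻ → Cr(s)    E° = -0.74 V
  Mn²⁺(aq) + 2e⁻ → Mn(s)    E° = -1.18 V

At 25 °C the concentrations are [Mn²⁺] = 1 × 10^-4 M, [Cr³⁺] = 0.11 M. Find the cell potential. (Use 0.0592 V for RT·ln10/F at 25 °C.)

0.539 V

The Cr³⁺/Cr couple has the higher reduction potential and acts as the cathode, so E°_cell = -0.74 − (-1.18) = 0.44 V.
Balancing electrons gives n = 6; the reaction quotient is Q = [Mn²⁺]^3/[Cr³⁺]^2 = 8.26 × 10^-11.
At 25 °C, E = E° − (0.0592/n) log Q = 0.44 − (0.0592/6)(-10.083) = 0.440 + 0.099 = 0.539 V.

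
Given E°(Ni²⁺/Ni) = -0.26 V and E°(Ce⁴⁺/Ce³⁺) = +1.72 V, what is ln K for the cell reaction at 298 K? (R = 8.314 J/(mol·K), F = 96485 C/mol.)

E°_cell = +1.72 − (-0.26) = 1.98 V, with n = 2 electrons transferred.
At equilibrium E = 0, so the Nernst equation gives ln K = nFE°/RT = (2)(96485)(1.98)/((8.314)(298)) = 154.22.

ln K = 154.2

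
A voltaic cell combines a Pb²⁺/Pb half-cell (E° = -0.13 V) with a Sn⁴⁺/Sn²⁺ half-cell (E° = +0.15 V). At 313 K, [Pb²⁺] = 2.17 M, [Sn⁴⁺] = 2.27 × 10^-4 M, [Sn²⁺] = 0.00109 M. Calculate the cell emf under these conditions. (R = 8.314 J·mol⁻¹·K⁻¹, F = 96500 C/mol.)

The Sn⁴⁺/Sn²⁺ couple has the higher reduction potential and acts as the cathode, so E°_cell = +0.15 − (-0.13) = 0.28 V.
Balancing electrons gives n = 2; the reaction quotient is Q = [Pb²⁺]·[Sn²⁺]/[Sn⁴⁺] = 10.4.
E = E° − (RT/nF) ln Q = 0.28 − (8.314×313)/(2×96500) × (2.344) = 0.280 − 0.032 = 0.248 V.

0.248 V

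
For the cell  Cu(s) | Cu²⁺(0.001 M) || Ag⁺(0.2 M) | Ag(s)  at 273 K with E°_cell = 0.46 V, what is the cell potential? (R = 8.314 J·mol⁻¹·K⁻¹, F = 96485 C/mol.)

0.503 V

Balancing electrons gives n = 2; the reaction quotient is Q = [Cu²⁺]/[Ag⁺]^2 = 0.0250.
E = E° − (RT/nF) ln Q = 0.46 − (8.314×273)/(2×96485) × (-3.689) = 0.460 + 0.043 = 0.503 V.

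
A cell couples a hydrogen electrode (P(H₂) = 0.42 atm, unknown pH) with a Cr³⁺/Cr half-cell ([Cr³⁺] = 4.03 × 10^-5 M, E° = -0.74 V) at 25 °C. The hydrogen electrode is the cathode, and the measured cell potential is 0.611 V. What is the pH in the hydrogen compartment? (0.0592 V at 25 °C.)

pH = 3.83

E°_cell = 0.74 V and n = 6.
log Q = n(E° − E)/0.0592 = 6×(0.74 − 0.611)/0.0592 = 13.074.
With Q = [Cr³⁺]^2·P(H₂)^3 / [H⁺]^6, solving for [H⁺] gives log[H⁺] = -3.832, so pH = 3.83.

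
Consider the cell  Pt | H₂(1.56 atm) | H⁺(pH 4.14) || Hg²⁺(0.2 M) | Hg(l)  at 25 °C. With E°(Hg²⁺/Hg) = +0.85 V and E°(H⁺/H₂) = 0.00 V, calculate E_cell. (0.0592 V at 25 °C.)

The Hg²⁺/Hg couple is the cathode, so E°_cell = 0.85 V; n = 2.
[H⁺] = 10^(−4.14) = 7.2 × 10^-5 M, and Q = [H⁺]^2 / ([Hg²⁺]·P(H₂)) = 1.68 × 10^-8.
E = E° − (0.0592/2) log Q = 0.85 − (0.0592/2)(-7.774) = 1.080 V.

1.08 V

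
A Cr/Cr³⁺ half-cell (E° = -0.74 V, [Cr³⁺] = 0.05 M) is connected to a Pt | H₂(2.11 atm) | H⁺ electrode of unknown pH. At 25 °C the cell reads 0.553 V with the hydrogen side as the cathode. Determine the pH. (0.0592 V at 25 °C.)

E°_cell = 0.74 V and n = 6.
log Q = n(E° − E)/0.0592 = 6×(0.74 − 0.553)/0.0592 = 18.953.
With Q = [Cr³⁺]^2·P(H₂)^3 / [H⁺]^6, solving for [H⁺] gives log[H⁺] = -3.430, so pH = 3.43.

pH = 3.43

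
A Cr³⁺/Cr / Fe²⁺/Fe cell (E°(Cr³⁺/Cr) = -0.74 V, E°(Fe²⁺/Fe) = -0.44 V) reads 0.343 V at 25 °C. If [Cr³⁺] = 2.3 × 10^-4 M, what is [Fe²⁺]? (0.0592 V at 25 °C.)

0.11 M

From the Nernst equation, log Q = n(E° − E)/0.0592 = 6(0.30 − 0.343)/0.0592 = -4.358, so Q = 4.38 × 10^-5.
With Q = [Cr³⁺]^2/[Fe²⁺]^3 and the known concentrations, [Fe²⁺]^3 in the denominator gives [Fe²⁺] = 0.11 M.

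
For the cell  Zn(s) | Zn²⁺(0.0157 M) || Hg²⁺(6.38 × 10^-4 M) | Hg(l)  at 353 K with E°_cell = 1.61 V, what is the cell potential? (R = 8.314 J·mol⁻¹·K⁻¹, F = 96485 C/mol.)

Balancing electrons gives n = 2; the reaction quotient is Q = [Zn²⁺]/[Hg²⁺] = 24.6.
E = E° − (RT/nF) ln Q = 1.61 − (8.314×353)/(2×96485) × (3.203) = 1.610 − 0.049 = 1.561 V.

1.56 V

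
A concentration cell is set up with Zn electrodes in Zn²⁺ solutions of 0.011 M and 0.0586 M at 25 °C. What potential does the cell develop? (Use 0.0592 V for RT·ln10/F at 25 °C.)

Both half-cells are Zn²⁺/Zn, so E°_cell = 0. The concentrated side is the cathode; the cell reaction moves Zn²⁺ from high to low concentration with n = 2.
Q = [Zn²⁺]_dilute/[Zn²⁺]_conc = 0.011/0.0586 = 0.188.
E = 0 − (0.0592/2) log Q = −(0.0592/2)(-0.727) = 0.0215 V.

0.022 V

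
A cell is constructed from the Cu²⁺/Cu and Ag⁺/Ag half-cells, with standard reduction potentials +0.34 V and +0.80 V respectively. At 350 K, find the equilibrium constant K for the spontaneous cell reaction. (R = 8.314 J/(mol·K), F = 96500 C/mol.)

E°_cell = +0.80 − (+0.34) = 0.46 V, with n = 2 electrons transferred.
At equilibrium E = 0, so the Nernst equation gives ln K = nFE°/RT = (2)(96500)(0.46)/((8.314)(350)) = 30.51.
K = e^30.51 = 1.8 × 10^13.

1.8 × 10^13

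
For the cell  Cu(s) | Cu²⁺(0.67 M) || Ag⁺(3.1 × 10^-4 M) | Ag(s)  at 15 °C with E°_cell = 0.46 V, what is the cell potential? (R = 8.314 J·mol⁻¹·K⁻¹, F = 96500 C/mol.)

Balancing electrons gives n = 2; the reaction quotient is Q = [Cu²⁺]/[Ag⁺]^2 = 6.97 × 10^6.
E = E° − (RT/nF) ln Q = 0.46 − (8.314×288)/(2×96500) × (15.757) = 0.460 − 0.195 = 0.265 V.

0.265 V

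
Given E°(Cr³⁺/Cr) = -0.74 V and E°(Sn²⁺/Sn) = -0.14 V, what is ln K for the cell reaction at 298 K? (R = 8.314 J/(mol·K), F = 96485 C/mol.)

E°_cell = -0.14 − (-0.74) = 0.60 V, with n = 6 electrons transferred.
At equilibrium E = 0, so the Nernst equation gives ln K = nFE°/RT = (6)(96485)(0.60)/((8.314)(298)) = 140.20.

ln K = 140.2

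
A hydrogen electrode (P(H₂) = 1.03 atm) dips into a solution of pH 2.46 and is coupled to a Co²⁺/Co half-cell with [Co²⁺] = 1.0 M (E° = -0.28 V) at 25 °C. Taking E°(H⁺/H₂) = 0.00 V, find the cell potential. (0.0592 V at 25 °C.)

0.13 V

The hydrogen couple is the cathode, so E°_cell = 0.28 V; n = 2.
[H⁺] = 10^(−2.46) = 0.0035 M, and Q = [Co²⁺]·P(H₂) / [H⁺]^2 = 8.57 × 10^4.
E = E° − (0.0592/2) log Q = 0.28 − (0.0592/2)(4.933) = 0.134 V.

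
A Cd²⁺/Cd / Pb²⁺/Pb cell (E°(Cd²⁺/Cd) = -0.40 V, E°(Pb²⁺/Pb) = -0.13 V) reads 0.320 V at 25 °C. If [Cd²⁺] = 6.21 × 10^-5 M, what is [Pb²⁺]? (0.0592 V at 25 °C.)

From the Nernst equation, log Q = n(E° − E)/0.0592 = 2(0.27 − 0.320)/0.0592 = -1.689, so Q = 0.0205.
With Q = [Cd²⁺]/[Pb²⁺] and the known concentrations, [Pb²⁺] in the denominator gives [Pb²⁺] = 0.003 M.

0.003 M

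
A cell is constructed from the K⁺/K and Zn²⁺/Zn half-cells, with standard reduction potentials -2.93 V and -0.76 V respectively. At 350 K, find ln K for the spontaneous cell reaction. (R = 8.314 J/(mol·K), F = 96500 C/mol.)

ln K = 143.9

E°_cell = -0.76 − (-2.93) = 2.17 V, with n = 2 electrons transferred.
At equilibrium E = 0, so the Nernst equation gives ln K = nFE°/RT = (2)(96500)(2.17)/((8.314)(350)) = 143.93.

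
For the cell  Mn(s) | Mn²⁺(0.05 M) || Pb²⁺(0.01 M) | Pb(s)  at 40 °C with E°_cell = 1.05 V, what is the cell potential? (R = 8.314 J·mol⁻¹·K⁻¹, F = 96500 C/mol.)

1.03 V

Balancing electrons gives n = 2; the reaction quotient is Q = [Mn²⁺]/[Pb²⁺] = 5.00.
E = E° − (RT/nF) ln Q = 1.05 − (8.314×313)/(2×96500) × (1.609) = 1.050 − 0.022 = 1.028 V.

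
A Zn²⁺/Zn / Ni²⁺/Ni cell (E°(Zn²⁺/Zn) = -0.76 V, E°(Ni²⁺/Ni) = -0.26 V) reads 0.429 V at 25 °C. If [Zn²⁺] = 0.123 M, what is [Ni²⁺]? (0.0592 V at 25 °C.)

4.9 × 10^-4 M

From the Nernst equation, log Q = n(E° − E)/0.0592 = 2(0.50 − 0.429)/0.0592 = 2.399, so Q = 250.
With Q = [Zn²⁺]/[Ni²⁺] and the known concentrations, [Ni²⁺] in the denominator gives [Ni²⁺] = 4.9 × 10^-4 M.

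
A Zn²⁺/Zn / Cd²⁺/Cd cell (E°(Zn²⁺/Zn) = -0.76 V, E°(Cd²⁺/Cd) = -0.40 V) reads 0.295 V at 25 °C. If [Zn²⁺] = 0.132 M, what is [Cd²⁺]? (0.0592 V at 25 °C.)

8.4 × 10^-4 M

From the Nernst equation, log Q = n(E° − E)/0.0592 = 2(0.36 − 0.295)/0.0592 = 2.196, so Q = 157.
With Q = [Zn²⁺]/[Cd²⁺] and the known concentrations, [Cd²⁺] in the denominator gives [Cd²⁺] = 8.4 × 10^-4 M.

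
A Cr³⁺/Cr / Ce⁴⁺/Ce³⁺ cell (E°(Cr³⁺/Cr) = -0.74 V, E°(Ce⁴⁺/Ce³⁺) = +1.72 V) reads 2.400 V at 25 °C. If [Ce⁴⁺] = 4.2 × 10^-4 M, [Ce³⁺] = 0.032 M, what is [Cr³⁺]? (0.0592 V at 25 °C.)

From the Nernst equation, log Q = n(E° − E)/0.0592 = 3(2.46 − 2.400)/0.0592 = 3.041, so Q = 1100.
With Q = [Cr³⁺]·[Ce³⁺]^3/[Ce⁴⁺]^3 and the known concentrations, [Cr³⁺] in the numerator gives [Cr³⁺] = 0.0025 M.

0.0025 M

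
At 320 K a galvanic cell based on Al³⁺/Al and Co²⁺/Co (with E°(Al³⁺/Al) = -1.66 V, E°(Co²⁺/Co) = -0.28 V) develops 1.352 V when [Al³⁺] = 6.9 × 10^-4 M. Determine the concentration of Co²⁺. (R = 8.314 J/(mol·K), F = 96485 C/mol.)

From the Nernst equation, ln Q = nF(E° − E)/RT = 6×96485×(1.38 − 1.352)/(8.314×320) = 6.093, so Q = 443.
With Q = [Al³⁺]^2/[Co²⁺]^3 and the known concentrations, [Co²⁺]^3 in the denominator gives [Co²⁺] = 0.001 M.

0.001 M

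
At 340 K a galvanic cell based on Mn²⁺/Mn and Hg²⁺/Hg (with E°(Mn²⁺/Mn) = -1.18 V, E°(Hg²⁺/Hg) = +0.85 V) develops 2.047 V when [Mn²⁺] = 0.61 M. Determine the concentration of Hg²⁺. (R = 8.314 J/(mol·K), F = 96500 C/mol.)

1.9 M

From the Nernst equation, ln Q = nF(E° − E)/RT = 2×96500×(2.03 − 2.047)/(8.314×340) = -1.161, so Q = 0.313.
With Q = [Mn²⁺]/[Hg²⁺] and the known concentrations, [Hg²⁺] in the denominator gives [Hg²⁺] = 1.9 M.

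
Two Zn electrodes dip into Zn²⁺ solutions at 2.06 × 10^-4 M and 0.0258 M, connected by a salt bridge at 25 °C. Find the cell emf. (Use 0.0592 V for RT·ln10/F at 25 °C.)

Both half-cells are Zn²⁺/Zn, so E°_cell = 0. The concentrated side is the cathode; the cell reaction moves Zn²⁺ from high to low concentration with n = 2.
Q = [Zn²⁺]_dilute/[Zn²⁺]_conc = 2.06 × 10^-4/0.0258 = 0.00798.
E = 0 − (0.0592/2) log Q = −(0.0592/2)(-2.098) = 0.0621 V.

0.062 V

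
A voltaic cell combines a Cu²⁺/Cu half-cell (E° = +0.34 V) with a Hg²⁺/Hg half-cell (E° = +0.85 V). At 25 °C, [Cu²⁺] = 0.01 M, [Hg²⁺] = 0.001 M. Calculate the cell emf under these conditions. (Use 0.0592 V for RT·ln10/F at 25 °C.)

0.480 V

The Hg²⁺/Hg couple has the higher reduction potential and acts as the cathode, so E°_cell = +0.85 − (+0.34) = 0.51 V.
Balancing electrons gives n = 2; the reaction quotient is Q = [Cu²⁺]/[Hg²⁺] = 10.0.
At 25 °C, E = E° − (0.0592/n) log Q = 0.51 − (0.0592/2)(1.000) = 0.510 − 0.030 = 0.480 V.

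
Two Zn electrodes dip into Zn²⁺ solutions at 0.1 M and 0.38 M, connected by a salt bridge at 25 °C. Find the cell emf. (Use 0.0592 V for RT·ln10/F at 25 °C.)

Both half-cells are Zn²⁺/Zn, so E°_cell = 0. The concentrated side is the cathode; the cell reaction moves Zn²⁺ from high to low concentration with n = 2.
Q = [Zn²⁺]_dilute/[Zn²⁺]_conc = 0.1/0.38 = 0.263.
E = 0 − (0.0592/2) log Q = −(0.0592/2)(-0.580) = 0.0172 V.

0.017 V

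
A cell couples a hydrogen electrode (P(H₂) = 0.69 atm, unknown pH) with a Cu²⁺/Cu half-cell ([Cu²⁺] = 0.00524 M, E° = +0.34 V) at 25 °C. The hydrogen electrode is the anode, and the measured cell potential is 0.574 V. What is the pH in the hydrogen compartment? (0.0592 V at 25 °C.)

E°_cell = 0.34 V and n = 2.
log Q = n(E° − E)/0.0592 = 2×(0.34 − 0.574)/0.0592 = -7.905.
With Q = [H⁺]^2 / ([Cu²⁺]·P(H₂)), solving for [H⁺] gives log[H⁺] = -5.174, so pH = 5.17.

pH = 5.17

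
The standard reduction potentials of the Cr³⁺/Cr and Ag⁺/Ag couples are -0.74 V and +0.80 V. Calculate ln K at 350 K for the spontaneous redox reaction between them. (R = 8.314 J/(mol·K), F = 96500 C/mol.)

ln K = 153.2

E°_cell = +0.80 − (-0.74) = 1.54 V, with n = 3 electrons transferred.
At equilibrium E = 0, so the Nernst equation gives ln K = nFE°/RT = (3)(96500)(1.54)/((8.314)(350)) = 153.21.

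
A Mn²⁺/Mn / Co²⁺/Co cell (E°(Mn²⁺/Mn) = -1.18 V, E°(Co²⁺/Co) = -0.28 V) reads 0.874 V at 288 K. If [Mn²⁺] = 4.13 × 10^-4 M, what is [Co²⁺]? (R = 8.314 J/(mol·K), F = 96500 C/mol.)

From the Nernst equation, ln Q = nF(E° − E)/RT = 2×96500×(0.90 − 0.874)/(8.314×288) = 2.096, so Q = 8.13.
With Q = [Mn²⁺]/[Co²⁺] and the known concentrations, [Co²⁺] in the denominator gives [Co²⁺] = 5.1 × 10^-5 M.

5.1 × 10^-5 M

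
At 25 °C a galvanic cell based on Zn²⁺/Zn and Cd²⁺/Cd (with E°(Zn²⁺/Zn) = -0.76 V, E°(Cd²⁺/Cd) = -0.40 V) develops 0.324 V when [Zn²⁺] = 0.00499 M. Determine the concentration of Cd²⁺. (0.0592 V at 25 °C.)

3 × 10^-4 M

From the Nernst equation, log Q = n(E° − E)/0.0592 = 2(0.36 − 0.324)/0.0592 = 1.216, so Q = 16.5.
With Q = [Zn²⁺]/[Cd²⁺] and the known concentrations, [Cd²⁺] in the denominator gives [Cd²⁺] = 3 × 10^-4 M.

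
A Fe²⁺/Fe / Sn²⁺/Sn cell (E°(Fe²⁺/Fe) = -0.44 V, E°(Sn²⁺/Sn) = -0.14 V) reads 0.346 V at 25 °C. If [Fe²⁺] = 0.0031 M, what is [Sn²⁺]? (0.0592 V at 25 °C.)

0.11 M

From the Nernst equation, log Q = n(E° − E)/0.0592 = 2(0.30 − 0.346)/0.0592 = -1.554, so Q = 0.0279.
With Q = [Fe²⁺]/[Sn²⁺] and the known concentrations, [Sn²⁺] in the denominator gives [Sn²⁺] = 0.11 M.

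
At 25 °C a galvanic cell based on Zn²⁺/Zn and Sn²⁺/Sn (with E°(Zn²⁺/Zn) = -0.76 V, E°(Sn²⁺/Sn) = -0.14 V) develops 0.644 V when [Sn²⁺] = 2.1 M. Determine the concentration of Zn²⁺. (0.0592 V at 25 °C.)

From the Nernst equation, log Q = n(E° − E)/0.0592 = 2(0.62 − 0.644)/0.0592 = -0.811, so Q = 0.155.
With Q = [Zn²⁺]/[Sn²⁺] and the known concentrations, [Zn²⁺] in the numerator gives [Zn²⁺] = 0.32 M.

0.32 M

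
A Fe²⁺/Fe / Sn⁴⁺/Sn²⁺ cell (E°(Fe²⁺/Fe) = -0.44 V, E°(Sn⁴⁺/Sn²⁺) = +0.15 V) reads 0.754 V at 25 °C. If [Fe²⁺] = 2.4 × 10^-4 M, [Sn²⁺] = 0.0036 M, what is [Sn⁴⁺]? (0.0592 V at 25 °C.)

From the Nernst equation, log Q = n(E° − E)/0.0592 = 2(0.59 − 0.754)/0.0592 = -5.541, so Q = 2.88 × 10^-6.
With Q = [Fe²⁺]·[Sn²⁺]/[Sn⁴⁺] and the known concentrations, [Sn⁴⁺] in the denominator gives [Sn⁴⁺] = 0.3 M.

0.3 M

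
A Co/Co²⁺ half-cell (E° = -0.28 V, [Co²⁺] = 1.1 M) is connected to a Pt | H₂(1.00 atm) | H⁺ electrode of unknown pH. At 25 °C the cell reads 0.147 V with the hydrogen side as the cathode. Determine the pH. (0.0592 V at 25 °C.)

pH = 2.23

E°_cell = 0.28 V and n = 2.
log Q = n(E° − E)/0.0592 = 2×(0.28 − 0.147)/0.0592 = 4.493.
With Q = [Co²⁺]·P(H₂) / [H⁺]^2, solving for [H⁺] gives log[H⁺] = -2.226, so pH = 2.23.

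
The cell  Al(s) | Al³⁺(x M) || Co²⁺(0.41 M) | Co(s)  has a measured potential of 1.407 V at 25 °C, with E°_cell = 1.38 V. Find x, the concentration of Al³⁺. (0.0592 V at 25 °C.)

From the Nernst equation, log Q = n(E° − E)/0.0592 = 6(1.38 − 1.407)/0.0592 = -2.736, so Q = 0.00183.
With Q = [Al³⁺]^2/[Co²⁺]^3 and the known concentrations, [Al³⁺]^2 in the numerator gives [Al³⁺] = 0.011 M.

0.011 M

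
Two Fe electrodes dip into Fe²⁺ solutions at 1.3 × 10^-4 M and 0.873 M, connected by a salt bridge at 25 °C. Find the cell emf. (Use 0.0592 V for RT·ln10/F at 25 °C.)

0.11 V

Both half-cells are Fe²⁺/Fe, so E°_cell = 0. The concentrated side is the cathode; the cell reaction moves Fe²⁺ from high to low concentration with n = 2.
Q = [Fe²⁺]_dilute/[Fe²⁺]_conc = 1.3 × 10^-4/0.873 = 1.49 × 10^-4.
E = 0 − (0.0592/2) log Q = −(0.0592/2)(-3.827) = 0.1133 V.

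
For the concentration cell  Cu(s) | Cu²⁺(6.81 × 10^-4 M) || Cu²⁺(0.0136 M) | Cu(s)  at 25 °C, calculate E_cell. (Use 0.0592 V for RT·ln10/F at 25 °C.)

Both half-cells are Cu²⁺/Cu, so E°_cell = 0. The concentrated side is the cathode; the cell reaction moves Cu²⁺ from high to low concentration with n = 2.
Q = [Cu²⁺]_dilute/[Cu²⁺]_conc = 6.81 × 10^-4/0.0136 = 0.0501.
E = 0 − (0.0592/2) log Q = −(0.0592/2)(-1.300) = 0.0385 V.

0.038 V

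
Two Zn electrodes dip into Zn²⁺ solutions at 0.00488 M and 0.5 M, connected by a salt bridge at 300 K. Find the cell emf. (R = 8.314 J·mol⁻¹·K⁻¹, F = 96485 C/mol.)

Both half-cells are Zn²⁺/Zn, so E°_cell = 0. The concentrated side is the cathode; the cell reaction moves Zn²⁺ from high to low concentration with n = 2.
Q = [Zn²⁺]_dilute/[Zn²⁺]_conc = 0.00488/0.5 = 0.00976.
E = 0 − (RT/nF) ln Q = −((8.314×300)/(2×96485))(-4.629) = 0.0598 V.

0.060 V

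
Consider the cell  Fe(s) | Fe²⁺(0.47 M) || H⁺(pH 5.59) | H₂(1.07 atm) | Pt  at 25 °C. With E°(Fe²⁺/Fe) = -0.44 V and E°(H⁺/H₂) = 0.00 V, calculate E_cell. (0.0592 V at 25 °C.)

The hydrogen couple is the cathode, so E°_cell = 0.44 V; n = 2.
[H⁺] = 10^(−5.59) = 2.6 × 10^-6 M, and Q = [Fe²⁺]·P(H₂) / [H⁺]^2 = 7.61 × 10^10.
E = E° − (0.0592/2) log Q = 0.44 − (0.0592/2)(10.881) = 0.118 V.

0.12 V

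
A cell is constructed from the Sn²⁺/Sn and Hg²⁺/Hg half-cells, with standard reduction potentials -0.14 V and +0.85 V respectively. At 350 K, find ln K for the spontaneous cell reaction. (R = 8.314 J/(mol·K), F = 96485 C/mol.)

ln K = 65.7

E°_cell = +0.85 − (-0.14) = 0.99 V, with n = 2 electrons transferred.
At equilibrium E = 0, so the Nernst equation gives ln K = nFE°/RT = (2)(96485)(0.99)/((8.314)(350)) = 65.65.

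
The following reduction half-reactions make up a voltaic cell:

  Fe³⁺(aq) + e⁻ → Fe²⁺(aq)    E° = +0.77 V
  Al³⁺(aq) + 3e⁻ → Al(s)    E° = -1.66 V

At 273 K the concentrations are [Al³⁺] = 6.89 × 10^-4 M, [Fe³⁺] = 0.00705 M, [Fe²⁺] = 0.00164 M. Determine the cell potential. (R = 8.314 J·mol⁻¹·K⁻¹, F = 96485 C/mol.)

2.52 V

The Fe³⁺/Fe²⁺ couple has the higher reduction potential and acts as the cathode, so E°_cell = +0.77 − (-1.66) = 2.43 V.
Balancing electrons gives n = 3; the reaction quotient is Q = [Al³⁺]·[Fe²⁺]^3/[Fe³⁺]^3 = 8.67 × 10^-6.
E = E° − (RT/nF) ln Q = 2.43 − (8.314×273)/(3×96485) × (-11.655) = 2.430 + 0.091 = 2.521 V.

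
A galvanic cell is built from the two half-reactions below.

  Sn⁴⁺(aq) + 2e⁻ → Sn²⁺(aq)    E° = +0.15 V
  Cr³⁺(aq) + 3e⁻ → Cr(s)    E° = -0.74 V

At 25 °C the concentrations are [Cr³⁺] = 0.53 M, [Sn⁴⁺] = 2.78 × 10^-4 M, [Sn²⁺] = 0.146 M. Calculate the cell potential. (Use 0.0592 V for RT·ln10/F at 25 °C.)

The Sn⁴⁺/Sn²⁺ couple has the higher reduction potential and acts as the cathode, so E°_cell = +0.15 − (-0.74) = 0.89 V.
Balancing electrons gives n = 6; the reaction quotient is Q = [Cr³⁺]^2·[Sn²⁺]^3/[Sn⁴⁺]^3 = 4.07 × 10^7.
At 25 °C, E = E° − (0.0592/n) log Q = 0.89 − (0.0592/6)(7.609) = 0.890 − 0.075 = 0.815 V.

0.815 V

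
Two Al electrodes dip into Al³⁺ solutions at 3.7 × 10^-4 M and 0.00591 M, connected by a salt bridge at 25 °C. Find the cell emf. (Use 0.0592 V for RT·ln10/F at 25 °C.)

Both half-cells are Al³⁺/Al, so E°_cell = 0. The concentrated side is the cathode; the cell reaction moves Al³⁺ from high to low concentration with n = 3.
Q = [Al³⁺]_dilute/[Al³⁺]_conc = 3.7 × 10^-4/0.00591 = 0.0626.
E = 0 − (0.0592/3) log Q = −(0.0592/3)(-1.203) = 0.0237 V.

0.024 V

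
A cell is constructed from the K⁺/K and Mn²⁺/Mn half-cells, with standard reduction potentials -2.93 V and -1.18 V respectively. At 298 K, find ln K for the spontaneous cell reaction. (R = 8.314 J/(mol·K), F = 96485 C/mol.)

E°_cell = -1.18 − (-2.93) = 1.75 V, with n = 2 electrons transferred.
At equilibrium E = 0, so the Nernst equation gives ln K = nFE°/RT = (2)(96485)(1.75)/((8.314)(298)) = 136.30.

ln K = 136.3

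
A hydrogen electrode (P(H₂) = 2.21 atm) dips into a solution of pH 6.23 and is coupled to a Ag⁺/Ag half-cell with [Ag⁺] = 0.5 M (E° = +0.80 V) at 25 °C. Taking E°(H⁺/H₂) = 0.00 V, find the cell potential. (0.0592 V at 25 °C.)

The Ag⁺/Ag couple is the cathode, so E°_cell = 0.80 V; n = 2.
[H⁺] = 10^(−6.23) = 5.9 × 10^-7 M, and Q = [H⁺]^2 / ([Ag⁺]^2·P(H₂)) = 6.28 × 10^-13.
E = E° − (0.0592/2) log Q = 0.80 − (0.0592/2)(-12.202) = 1.161 V.

1.16 V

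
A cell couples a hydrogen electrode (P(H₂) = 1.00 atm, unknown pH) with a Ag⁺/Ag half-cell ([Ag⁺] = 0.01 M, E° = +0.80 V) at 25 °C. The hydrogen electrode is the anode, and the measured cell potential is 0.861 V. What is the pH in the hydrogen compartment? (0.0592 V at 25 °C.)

pH = 3.03

E°_cell = 0.80 V and n = 2.
log Q = n(E° − E)/0.0592 = 2×(0.80 − 0.861)/0.0592 = -2.061.
With Q = [H⁺]^2 / ([Ag⁺]^2·P(H₂)), solving for [H⁺] gives log[H⁺] = -3.030, so pH = 3.03.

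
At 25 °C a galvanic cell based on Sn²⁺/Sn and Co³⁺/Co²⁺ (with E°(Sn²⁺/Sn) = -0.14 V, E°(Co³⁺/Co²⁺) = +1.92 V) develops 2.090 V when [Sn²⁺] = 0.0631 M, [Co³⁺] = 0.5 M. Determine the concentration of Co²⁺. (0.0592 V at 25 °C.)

From the Nernst equation, log Q = n(E° − E)/0.0592 = 2(2.06 − 2.090)/0.0592 = -1.014, so Q = 0.0969.
With Q = [Sn²⁺]·[Co²⁺]^2/[Co³⁺]^2 and the known concentrations, [Co²⁺]^2 in the numerator gives [Co²⁺] = 0.62 M.

0.62 M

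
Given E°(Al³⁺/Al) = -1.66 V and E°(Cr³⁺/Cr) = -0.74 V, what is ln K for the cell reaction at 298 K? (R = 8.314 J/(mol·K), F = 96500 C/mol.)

ln K = 107.5

E°_cell = -0.74 − (-1.66) = 0.92 V, with n = 3 electrons transferred.
At equilibrium E = 0, so the Nernst equation gives ln K = nFE°/RT = (3)(96500)(0.92)/((8.314)(298)) = 107.50.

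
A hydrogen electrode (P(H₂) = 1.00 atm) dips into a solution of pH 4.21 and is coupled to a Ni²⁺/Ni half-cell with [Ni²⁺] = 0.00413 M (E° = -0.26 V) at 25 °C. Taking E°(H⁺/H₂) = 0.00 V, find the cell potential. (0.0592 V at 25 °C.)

0.081 V

The hydrogen couple is the cathode, so E°_cell = 0.26 V; n = 2.
[H⁺] = 10^(−4.21) = 6.2 × 10^-5 M, and Q = [Ni²⁺]·P(H₂) / [H⁺]^2 = 1.09 × 10^6.
E = E° − (0.0592/2) log Q = 0.26 − (0.0592/2)(6.036) = 0.081 V.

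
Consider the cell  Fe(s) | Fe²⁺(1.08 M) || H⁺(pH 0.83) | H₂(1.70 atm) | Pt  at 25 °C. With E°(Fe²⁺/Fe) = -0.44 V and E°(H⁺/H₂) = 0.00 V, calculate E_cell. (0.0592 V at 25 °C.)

The hydrogen couple is the cathode, so E°_cell = 0.44 V; n = 2.
[H⁺] = 10^(−0.83) = 0.15 M, and Q = [Fe²⁺]·P(H₂) / [H⁺]^2 = 83.9.
E = E° − (0.0592/2) log Q = 0.44 − (0.0592/2)(1.924) = 0.383 V.

0.38 V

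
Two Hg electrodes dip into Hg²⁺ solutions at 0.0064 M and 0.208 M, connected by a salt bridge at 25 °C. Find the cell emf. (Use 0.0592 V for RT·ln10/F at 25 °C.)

Both half-cells are Hg²⁺/Hg, so E°_cell = 0. The concentrated side is the cathode; the cell reaction moves Hg²⁺ from high to low concentration with n = 2.
Q = [Hg²⁺]_dilute/[Hg²⁺]_conc = 0.0064/0.208 = 0.0308.
E = 0 − (0.0592/2) log Q = −(0.0592/2)(-1.512) = 0.0448 V.

0.045 V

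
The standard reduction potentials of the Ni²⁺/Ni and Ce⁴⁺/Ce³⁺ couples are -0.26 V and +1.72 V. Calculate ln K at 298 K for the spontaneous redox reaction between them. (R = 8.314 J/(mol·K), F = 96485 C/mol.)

E°_cell = +1.72 − (-0.26) = 1.98 V, with n = 2 electrons transferred.
At equilibrium E = 0, so the Nernst equation gives ln K = nFE°/RT = (2)(96485)(1.98)/((8.314)(298)) = 154.22.

ln K = 154.2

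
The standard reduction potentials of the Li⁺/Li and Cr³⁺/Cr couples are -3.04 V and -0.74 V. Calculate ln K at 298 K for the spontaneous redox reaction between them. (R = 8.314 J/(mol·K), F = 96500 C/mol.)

ln K = 268.8

E°_cell = -0.74 − (-3.04) = 2.30 V, with n = 3 electrons transferred.
At equilibrium E = 0, so the Nernst equation gives ln K = nFE°/RT = (3)(96500)(2.30)/((8.314)(298)) = 268.75.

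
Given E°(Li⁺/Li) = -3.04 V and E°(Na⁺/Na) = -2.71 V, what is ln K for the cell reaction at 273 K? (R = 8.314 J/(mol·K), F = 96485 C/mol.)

E°_cell = -2.71 − (-3.04) = 0.33 V, with n = 1 electron transferred.
At equilibrium E = 0, so the Nernst equation gives ln K = nFE°/RT = (1)(96485)(0.33)/((8.314)(273)) = 14.03.

ln K = 14.0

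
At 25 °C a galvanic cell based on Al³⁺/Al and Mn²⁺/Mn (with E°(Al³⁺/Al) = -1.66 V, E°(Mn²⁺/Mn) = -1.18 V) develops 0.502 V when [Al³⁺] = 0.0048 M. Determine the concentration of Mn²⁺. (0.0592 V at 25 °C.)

0.16 M

From the Nernst equation, log Q = n(E° − E)/0.0592 = 6(0.48 − 0.502)/0.0592 = -2.230, so Q = 0.00589.
With Q = [Al³⁺]^2/[Mn²⁺]^3 and the known concentrations, [Mn²⁺]^3 in the denominator gives [Mn²⁺] = 0.16 M.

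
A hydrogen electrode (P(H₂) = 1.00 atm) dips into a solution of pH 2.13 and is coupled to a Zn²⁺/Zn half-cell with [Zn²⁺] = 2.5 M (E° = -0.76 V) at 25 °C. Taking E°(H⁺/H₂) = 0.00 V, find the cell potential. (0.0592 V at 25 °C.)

0.62 V

The hydrogen couple is the cathode, so E°_cell = 0.76 V; n = 2.
[H⁺] = 10^(−2.13) = 0.0074 M, and Q = [Zn²⁺]·P(H₂) / [H⁺]^2 = 4.55 × 10^4.
E = E° − (0.0592/2) log Q = 0.76 − (0.0592/2)(4.658) = 0.622 V.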